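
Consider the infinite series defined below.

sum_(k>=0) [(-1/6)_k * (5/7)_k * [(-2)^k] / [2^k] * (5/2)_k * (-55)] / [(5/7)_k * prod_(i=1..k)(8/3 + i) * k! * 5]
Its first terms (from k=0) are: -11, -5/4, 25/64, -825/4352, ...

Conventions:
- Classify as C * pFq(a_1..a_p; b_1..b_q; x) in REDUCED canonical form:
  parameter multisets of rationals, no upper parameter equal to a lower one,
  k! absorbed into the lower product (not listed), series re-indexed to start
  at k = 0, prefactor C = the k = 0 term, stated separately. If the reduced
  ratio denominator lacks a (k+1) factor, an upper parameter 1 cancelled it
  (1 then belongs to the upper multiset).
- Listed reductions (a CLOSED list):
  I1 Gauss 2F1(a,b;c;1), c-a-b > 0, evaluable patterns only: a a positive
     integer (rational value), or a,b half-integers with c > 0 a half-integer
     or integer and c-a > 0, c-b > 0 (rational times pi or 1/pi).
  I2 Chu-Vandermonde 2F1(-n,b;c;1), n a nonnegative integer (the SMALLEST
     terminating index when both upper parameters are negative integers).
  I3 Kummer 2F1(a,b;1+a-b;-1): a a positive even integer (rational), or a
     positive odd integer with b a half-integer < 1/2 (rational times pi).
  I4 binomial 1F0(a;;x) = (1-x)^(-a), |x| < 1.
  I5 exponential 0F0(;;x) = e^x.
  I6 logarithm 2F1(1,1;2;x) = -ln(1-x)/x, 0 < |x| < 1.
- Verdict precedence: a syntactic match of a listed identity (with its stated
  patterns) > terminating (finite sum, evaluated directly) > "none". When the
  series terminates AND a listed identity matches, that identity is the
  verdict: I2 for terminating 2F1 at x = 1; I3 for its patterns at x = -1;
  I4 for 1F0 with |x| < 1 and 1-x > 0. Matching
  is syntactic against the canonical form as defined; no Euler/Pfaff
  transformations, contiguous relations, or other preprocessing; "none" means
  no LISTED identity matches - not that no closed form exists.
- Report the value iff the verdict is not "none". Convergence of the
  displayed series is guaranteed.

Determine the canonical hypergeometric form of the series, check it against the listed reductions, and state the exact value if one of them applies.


Prefactor -11, argument -1: 2F1 with upper {-1/6, 5/2} over lower {11/3}. Verdict: none here - no I1-I6 shape fits x = -1 with lower {11/3}.

Key observation: from the first term -11: the constant factors (C = -11) combine into one prefactor.
Consecutive-term ratio: r(k) = (-1) * (k-1/6) (k+5/2) / [(k+11/3) (k+1)] - rational in k. x = (-1); t_0 = -11; negate the roots.


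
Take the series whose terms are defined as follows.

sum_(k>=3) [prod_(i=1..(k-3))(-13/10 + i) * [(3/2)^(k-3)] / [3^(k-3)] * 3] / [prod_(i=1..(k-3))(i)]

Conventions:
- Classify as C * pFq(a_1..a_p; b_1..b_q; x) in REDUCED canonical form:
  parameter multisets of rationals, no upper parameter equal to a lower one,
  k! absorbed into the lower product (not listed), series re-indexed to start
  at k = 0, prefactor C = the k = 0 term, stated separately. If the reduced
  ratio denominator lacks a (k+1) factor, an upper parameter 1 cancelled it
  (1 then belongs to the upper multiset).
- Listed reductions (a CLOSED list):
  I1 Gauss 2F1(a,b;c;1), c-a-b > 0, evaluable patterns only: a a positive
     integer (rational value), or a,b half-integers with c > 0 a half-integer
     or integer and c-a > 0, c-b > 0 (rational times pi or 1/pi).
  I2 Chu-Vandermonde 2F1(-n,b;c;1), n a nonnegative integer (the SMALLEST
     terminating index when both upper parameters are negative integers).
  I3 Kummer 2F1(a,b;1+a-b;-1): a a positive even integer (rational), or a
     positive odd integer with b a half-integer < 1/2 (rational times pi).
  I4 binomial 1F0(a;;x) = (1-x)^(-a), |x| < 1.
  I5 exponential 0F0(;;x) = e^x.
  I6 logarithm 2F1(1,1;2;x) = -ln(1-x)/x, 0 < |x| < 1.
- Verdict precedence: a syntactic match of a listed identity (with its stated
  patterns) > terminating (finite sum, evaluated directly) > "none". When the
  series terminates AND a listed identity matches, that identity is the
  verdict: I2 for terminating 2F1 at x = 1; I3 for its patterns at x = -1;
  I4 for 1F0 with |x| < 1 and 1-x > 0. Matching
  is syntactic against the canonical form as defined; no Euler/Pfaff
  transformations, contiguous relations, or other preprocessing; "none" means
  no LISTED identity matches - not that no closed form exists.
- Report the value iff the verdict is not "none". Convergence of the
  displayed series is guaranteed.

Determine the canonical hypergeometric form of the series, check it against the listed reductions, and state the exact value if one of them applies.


This is 3 * 1F0(-3/10; -; 1/2) in reduced canonical form. Verdict: the binomial series (I4) matches (the 1F0 binomial series: exponent 3/10, x = 1/2). Sum: 3 * (1/2)^(3/10).

First insight: t_0 = 3 here, and the two k-th powers (C = 3) combine into one argument.
Consecutive-term ratio: r(k) = (1/2) * (k-3/10) / [(k+1)] - rational in k. x = (1/2); t_0 = 3; negate the roots.


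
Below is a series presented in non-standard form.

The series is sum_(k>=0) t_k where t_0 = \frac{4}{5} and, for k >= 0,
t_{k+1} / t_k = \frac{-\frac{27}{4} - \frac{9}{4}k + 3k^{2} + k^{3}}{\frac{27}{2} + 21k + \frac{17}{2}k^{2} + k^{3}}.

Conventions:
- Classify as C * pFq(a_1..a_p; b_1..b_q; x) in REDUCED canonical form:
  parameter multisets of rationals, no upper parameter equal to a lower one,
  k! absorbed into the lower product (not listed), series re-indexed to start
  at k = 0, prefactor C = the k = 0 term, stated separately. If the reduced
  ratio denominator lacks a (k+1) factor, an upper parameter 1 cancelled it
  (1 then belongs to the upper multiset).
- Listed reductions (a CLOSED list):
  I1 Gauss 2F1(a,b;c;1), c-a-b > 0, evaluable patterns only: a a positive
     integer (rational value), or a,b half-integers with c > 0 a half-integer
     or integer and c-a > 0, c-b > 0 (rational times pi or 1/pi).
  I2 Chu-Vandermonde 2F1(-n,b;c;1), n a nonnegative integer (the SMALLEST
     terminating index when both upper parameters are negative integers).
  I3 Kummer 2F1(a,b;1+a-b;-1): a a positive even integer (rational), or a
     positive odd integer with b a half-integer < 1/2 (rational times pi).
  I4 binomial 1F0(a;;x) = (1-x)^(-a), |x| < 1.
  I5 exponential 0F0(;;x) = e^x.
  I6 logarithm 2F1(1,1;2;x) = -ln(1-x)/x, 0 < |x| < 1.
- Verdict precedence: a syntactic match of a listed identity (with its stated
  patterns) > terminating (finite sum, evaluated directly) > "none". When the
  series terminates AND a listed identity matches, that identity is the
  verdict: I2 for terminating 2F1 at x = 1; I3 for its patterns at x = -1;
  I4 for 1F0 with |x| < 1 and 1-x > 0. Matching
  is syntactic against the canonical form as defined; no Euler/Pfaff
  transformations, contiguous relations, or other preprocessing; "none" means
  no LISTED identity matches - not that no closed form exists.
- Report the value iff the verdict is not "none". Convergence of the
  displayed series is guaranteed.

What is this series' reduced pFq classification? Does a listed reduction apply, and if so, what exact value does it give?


At argument 1: a 2F1 with upper {-\frac{3}{2}, \frac{3}{2}}, lower {\frac{9}{2}}, scaled by C = \frac{4}{5}. Verdict (x = 1): the half-integer Gauss pattern (I1) applies (x = 1; upper {-\frac{3}{2}, \frac{3}{2}} half-integers, c = \frac{9}{2} in the evaluable pattern). Its exact value is \frac{147}{1024} \cdot \pi.

Structural cue: t_0 being \frac{4}{5}, the parameter 3 appears in both the upper and lower lists and cancels.
Consecutive-term ratio: r(k) = 1 * (k-\frac{3}{2}) (k+\frac{3}{2}) / [(k+\frac{9}{2}) (k+1)] - poly over poly, x = 1 from leading terms; C = \frac{4}{5} at k = 0.


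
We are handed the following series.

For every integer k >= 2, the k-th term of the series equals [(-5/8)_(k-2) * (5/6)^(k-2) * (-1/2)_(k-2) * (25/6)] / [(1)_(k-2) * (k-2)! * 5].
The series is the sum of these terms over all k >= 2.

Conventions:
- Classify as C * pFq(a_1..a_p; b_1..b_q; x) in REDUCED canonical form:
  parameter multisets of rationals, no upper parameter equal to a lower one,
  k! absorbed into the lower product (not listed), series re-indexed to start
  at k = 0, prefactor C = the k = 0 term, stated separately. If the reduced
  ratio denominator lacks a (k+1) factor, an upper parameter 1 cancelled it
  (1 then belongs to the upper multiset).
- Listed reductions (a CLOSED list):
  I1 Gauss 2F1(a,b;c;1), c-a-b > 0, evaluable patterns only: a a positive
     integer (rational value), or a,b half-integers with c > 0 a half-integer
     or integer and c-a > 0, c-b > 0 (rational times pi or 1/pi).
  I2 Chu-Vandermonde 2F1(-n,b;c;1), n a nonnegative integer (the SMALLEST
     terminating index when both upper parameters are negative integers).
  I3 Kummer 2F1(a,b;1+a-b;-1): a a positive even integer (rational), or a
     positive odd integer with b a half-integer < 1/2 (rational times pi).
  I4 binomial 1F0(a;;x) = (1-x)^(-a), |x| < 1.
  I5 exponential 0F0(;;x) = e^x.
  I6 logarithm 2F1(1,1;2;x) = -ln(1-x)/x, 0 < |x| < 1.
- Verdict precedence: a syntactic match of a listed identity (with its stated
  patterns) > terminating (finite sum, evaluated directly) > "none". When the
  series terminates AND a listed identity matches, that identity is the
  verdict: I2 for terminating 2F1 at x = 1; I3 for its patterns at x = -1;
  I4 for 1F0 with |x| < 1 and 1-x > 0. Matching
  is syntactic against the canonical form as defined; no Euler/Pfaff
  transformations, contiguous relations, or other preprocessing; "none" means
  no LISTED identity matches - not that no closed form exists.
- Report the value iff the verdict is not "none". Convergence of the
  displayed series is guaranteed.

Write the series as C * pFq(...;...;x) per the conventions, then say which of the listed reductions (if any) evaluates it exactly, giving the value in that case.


Key step: from the first term 5/6: (1)_k (C = 5/6) is k! itself.
Adjacent-term ratio: r(k) = (5/6) * (k-5/8) (k-1/2) / [(k+1) (k+1)] - rational in k, leading ratio (5/6); with t_0 = 5/6, classification follows.

Prefactor 5/6, argument 5/6: 2F1 with upper {-5/8, -1/2} over lower {1}. Verdict: none. No listed pattern accepts 2F1(-5/8, -1/2; 1; 5/6).


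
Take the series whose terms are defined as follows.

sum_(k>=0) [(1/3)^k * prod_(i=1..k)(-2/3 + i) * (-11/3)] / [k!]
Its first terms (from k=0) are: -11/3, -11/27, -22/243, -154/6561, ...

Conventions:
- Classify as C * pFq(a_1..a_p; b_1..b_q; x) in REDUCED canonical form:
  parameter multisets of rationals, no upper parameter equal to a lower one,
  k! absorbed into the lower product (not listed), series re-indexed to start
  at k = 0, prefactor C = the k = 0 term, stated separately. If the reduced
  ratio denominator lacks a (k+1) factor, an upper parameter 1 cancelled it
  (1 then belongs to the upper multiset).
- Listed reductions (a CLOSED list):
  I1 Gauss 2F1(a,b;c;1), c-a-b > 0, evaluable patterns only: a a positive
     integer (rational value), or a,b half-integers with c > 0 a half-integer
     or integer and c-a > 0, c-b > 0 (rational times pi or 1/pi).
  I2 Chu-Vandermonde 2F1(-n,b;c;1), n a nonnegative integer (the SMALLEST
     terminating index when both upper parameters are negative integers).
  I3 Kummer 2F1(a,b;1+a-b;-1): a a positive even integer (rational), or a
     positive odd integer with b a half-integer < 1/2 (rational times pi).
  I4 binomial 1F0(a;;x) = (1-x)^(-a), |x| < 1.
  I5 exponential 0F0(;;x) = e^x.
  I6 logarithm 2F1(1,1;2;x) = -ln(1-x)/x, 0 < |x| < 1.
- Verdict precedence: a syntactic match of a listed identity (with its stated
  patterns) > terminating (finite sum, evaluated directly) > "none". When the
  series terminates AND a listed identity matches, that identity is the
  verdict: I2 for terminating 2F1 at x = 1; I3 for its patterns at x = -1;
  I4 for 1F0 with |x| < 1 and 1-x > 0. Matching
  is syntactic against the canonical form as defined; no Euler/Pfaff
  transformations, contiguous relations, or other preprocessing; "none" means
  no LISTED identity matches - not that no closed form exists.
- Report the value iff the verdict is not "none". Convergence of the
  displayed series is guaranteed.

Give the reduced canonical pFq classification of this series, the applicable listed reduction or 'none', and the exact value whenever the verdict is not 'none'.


With C = -11/3: the canonical form is 1F0(1/3; -; 1/3). Verdict: binomial (I4) fires (the 1F0 binomial series: exponent -1/3, x = 1/3). Its exact value is (-11/3) * (2/3)^(-1/3).

The tell: with t_0 = -11/3, the running product (C = -11/3, x = 1/3) telescopes to a rising factorial.
Step ratio: r(k) = (1/3) * (k+1/3) / [(k+1)] - rational in k, leading ratio (1/3); with t_0 = -11/3, classification follows.


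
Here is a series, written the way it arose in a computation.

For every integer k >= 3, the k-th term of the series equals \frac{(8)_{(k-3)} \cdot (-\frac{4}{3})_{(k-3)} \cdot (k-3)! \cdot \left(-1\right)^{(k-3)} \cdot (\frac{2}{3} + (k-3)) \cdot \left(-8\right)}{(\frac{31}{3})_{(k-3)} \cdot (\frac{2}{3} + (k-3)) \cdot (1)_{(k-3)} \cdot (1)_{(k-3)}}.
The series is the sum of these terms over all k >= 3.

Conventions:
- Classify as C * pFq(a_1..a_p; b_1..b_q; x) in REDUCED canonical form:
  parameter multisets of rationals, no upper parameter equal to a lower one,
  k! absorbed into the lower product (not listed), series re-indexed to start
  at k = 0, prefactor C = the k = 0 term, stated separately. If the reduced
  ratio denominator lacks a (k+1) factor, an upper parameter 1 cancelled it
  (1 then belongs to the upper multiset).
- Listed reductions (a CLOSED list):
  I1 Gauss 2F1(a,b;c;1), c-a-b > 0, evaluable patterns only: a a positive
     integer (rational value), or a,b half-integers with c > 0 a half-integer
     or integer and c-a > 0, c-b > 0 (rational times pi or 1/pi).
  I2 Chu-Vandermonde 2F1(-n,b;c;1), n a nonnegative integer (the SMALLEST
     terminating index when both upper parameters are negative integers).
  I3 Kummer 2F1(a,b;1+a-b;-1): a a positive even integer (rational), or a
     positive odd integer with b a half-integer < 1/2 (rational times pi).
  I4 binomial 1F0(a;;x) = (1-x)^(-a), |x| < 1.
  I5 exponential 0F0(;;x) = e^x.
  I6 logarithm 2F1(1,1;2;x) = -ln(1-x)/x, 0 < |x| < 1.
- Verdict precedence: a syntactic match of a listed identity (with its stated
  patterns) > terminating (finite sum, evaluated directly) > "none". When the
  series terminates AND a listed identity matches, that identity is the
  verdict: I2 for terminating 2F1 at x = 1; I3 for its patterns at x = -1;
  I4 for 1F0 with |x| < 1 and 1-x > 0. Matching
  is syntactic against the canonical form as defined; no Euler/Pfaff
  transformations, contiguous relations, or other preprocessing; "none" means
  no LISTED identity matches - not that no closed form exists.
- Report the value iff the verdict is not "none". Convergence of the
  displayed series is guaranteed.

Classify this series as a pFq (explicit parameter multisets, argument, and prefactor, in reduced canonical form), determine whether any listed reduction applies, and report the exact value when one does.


Structural cue: t_0 being -8, (1)_k (C = -8) is k! itself.
Term ratio: r(k) = -1 * (k-\frac{4}{3}) (k+8) / [(k+\frac{31}{3}) (k+1)] - rational in k, leading ratio -1; with t_0 = -8, classification follows.

With C = -8: the canonical form is 2F1(-\frac{4}{3}, 8; \frac{31}{3}; -1). Verdict: Kummer's theorem (I3) matches (x = -1; c = \frac{31}{3} equals 1+a-b for upper {-\frac{4}{3}, 8}: listed pattern). Hence: -\frac{4180}{243}.


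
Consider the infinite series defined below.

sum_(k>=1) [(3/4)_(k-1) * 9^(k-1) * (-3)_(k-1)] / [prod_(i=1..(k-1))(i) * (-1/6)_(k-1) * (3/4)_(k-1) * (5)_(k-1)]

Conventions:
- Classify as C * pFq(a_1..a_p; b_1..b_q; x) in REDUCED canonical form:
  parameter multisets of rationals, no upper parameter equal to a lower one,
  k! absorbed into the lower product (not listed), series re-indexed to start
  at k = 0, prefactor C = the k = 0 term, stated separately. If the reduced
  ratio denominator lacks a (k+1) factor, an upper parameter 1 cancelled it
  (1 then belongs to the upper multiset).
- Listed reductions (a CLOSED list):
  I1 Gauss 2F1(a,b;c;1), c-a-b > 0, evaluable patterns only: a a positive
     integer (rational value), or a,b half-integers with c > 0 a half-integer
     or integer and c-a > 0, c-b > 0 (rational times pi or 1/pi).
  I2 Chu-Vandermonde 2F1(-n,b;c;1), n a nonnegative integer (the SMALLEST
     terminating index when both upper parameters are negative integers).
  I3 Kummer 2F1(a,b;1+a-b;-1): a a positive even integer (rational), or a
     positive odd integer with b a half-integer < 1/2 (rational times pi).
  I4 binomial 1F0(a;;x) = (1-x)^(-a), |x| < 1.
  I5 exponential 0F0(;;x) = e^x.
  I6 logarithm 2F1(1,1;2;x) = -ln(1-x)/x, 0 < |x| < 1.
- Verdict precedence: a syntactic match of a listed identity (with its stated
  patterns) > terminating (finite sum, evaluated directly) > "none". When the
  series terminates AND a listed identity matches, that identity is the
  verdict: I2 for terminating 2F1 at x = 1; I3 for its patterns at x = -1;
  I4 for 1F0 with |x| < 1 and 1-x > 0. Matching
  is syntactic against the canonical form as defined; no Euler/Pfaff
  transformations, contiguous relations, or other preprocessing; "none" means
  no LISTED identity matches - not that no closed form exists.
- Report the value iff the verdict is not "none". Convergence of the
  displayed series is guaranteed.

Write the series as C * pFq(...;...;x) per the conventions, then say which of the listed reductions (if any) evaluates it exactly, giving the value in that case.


Classification (C = 1): 1F2 with upper {-3}, lower {-1/6, 5}, argument x = 9. Verdict: terminating. With -3 upstairs the series is a 4-term polynomial sum; evaluated term by term. Sum: -21727/1925.

Key observation: from the first term 1: the product of the first k integers (prefactor 1) is k!.
Term ratio: r(k) = 9 * (k-3) / [(k-1/6) (k+5) (k+1)] - rational in k. x = 9; t_0 = 1; negate the roots.


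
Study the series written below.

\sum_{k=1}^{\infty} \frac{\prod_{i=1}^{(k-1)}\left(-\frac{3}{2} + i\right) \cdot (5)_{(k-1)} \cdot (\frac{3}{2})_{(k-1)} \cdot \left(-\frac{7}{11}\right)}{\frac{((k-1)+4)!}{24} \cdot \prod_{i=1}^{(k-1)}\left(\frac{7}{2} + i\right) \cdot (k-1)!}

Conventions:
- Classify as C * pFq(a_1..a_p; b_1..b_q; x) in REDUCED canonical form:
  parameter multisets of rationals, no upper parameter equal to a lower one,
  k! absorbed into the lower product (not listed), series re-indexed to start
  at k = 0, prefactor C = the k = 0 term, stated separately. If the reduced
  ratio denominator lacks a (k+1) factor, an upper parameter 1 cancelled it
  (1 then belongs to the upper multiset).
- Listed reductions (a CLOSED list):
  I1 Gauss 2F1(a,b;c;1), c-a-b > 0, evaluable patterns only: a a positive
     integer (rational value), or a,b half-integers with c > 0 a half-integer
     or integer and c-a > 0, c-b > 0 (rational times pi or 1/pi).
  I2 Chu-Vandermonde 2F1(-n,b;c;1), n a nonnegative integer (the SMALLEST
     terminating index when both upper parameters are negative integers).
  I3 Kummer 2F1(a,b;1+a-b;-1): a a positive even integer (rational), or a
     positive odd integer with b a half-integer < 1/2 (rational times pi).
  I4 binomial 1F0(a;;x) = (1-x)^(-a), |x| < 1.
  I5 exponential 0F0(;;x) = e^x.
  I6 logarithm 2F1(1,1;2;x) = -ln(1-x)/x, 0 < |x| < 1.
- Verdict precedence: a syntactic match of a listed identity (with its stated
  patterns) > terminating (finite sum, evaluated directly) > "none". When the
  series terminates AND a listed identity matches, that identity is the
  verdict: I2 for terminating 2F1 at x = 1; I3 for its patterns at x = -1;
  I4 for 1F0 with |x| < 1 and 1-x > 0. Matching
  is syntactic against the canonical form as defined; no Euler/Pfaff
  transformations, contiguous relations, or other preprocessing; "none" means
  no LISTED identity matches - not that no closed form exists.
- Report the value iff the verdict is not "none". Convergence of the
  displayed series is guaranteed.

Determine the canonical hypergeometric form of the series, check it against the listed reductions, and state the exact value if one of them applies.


Key observation: from the first term -\frac{7}{11}: the denominator's factorial ratio (C = -7/11, x = 1) is a lower Pochhammer.
Adjacent-term ratio: r(k) = 1 * (k-\frac{1}{2}) (k+\frac{3}{2}) / [(k+\frac{9}{2}) (k+1)] - rational in k, leading ratio 1; with t_0 = -\frac{7}{11}, classification follows.

Canonical form: C = -\frac{7}{11} times 2F1 with upper {-\frac{1}{2}, \frac{3}{2}}, lower {\frac{9}{2}}, x = 1. Verdict: this is Gauss's theorem I1 (half-integer case) (x = 1; upper {-\frac{1}{2}, \frac{3}{2}} half-integers, c = \frac{9}{2} in the evaluable pattern). Hence: \left(-\frac{3675}{22528}\right) \cdot \pi.


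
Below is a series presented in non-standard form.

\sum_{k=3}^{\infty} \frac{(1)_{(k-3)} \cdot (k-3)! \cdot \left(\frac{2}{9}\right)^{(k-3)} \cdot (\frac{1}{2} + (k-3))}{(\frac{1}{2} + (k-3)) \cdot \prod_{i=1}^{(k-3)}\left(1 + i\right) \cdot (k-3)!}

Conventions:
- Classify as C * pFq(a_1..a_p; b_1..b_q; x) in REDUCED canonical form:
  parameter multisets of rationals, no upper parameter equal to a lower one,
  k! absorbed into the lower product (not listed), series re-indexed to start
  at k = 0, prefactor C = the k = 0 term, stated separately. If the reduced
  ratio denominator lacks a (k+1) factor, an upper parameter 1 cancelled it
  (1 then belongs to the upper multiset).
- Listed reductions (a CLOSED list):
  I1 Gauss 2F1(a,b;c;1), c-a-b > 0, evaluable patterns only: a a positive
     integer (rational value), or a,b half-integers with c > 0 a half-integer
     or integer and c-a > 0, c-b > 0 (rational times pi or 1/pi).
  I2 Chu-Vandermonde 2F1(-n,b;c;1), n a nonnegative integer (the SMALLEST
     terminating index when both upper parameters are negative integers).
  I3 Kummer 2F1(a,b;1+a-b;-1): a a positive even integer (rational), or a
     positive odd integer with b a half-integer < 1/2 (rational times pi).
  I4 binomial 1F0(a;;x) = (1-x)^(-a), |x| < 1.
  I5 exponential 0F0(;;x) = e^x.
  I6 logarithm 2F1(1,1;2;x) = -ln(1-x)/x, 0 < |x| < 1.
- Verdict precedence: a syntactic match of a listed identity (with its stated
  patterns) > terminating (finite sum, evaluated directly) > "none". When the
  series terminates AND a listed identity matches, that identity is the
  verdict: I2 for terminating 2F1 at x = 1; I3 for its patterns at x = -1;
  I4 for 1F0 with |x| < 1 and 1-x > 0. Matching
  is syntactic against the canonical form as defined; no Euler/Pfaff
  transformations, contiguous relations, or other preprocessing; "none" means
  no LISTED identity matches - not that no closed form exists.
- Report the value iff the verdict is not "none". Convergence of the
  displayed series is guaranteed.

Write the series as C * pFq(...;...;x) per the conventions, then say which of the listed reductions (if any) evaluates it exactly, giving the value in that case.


Reduced: x = \frac{2}{9}, 2F1, upper = {1, 1}, lower = {2}, C = 1. Verdict: the I6 logarithm reduction matches (the logarithm: parameters (1,1;2), x = \frac{2}{9}). Hence: \left(-\frac{9}{2}\right) \cdot \ln\left(\frac{7}{9}\right).

The tell: t_0 being 1, striking the common factor k + 1/2 reduces the term (C = 1).
Adjacent-term ratio: r(k) = \frac{2}{9} * (k+1) (k+1) / [(k+2) (k+1)] - rational in k. x = \frac{2}{9}; t_0 = 1; negate the roots.


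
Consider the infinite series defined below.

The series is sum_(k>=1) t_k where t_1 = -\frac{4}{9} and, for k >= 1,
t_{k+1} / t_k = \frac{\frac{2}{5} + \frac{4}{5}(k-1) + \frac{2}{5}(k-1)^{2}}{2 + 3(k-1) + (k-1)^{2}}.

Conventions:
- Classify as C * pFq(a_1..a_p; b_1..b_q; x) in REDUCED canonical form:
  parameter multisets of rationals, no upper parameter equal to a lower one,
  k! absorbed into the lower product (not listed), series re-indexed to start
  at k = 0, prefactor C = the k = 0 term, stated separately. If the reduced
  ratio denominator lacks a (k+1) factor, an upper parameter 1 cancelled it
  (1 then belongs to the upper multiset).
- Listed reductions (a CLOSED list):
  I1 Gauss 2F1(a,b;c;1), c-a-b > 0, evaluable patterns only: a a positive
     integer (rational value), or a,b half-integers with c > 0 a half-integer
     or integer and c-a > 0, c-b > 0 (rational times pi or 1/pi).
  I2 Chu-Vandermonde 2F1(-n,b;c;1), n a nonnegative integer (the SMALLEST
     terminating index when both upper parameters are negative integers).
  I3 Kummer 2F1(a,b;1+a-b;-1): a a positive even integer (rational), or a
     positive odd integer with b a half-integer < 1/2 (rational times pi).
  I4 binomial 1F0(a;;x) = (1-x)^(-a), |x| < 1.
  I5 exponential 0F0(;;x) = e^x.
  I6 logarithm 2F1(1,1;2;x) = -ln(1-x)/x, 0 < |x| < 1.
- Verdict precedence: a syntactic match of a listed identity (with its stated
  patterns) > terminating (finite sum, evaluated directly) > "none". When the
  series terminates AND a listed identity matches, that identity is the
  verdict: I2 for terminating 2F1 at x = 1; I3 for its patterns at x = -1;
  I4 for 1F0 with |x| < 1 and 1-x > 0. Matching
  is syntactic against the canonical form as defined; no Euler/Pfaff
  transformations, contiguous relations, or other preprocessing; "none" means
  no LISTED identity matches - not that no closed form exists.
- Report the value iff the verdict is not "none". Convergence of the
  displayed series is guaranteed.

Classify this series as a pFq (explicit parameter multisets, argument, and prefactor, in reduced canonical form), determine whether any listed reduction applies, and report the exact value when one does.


Prefactor -\frac{4}{9}, argument \frac{2}{5}: 2F1 with upper {1, 1} over lower {2}. Verdict: logarithm (I6) matches (the logarithm: parameters (1,1;2), x = \frac{2}{5}). Exact value: \frac{10}{9} \cdot \ln\left(\frac{3}{5}\right).

The tell: from the first term -\frac{4}{9}: the expanded ratio factors over Q; C = -4/9, roots give parameters.
Consecutive-term ratio: r(k) = \frac{2}{5} * (k+1) (k+1) / [(k+2) (k+1)] - rational in k, leading ratio \frac{2}{5}; with t_0 = -\frac{4}{9}, classification follows.


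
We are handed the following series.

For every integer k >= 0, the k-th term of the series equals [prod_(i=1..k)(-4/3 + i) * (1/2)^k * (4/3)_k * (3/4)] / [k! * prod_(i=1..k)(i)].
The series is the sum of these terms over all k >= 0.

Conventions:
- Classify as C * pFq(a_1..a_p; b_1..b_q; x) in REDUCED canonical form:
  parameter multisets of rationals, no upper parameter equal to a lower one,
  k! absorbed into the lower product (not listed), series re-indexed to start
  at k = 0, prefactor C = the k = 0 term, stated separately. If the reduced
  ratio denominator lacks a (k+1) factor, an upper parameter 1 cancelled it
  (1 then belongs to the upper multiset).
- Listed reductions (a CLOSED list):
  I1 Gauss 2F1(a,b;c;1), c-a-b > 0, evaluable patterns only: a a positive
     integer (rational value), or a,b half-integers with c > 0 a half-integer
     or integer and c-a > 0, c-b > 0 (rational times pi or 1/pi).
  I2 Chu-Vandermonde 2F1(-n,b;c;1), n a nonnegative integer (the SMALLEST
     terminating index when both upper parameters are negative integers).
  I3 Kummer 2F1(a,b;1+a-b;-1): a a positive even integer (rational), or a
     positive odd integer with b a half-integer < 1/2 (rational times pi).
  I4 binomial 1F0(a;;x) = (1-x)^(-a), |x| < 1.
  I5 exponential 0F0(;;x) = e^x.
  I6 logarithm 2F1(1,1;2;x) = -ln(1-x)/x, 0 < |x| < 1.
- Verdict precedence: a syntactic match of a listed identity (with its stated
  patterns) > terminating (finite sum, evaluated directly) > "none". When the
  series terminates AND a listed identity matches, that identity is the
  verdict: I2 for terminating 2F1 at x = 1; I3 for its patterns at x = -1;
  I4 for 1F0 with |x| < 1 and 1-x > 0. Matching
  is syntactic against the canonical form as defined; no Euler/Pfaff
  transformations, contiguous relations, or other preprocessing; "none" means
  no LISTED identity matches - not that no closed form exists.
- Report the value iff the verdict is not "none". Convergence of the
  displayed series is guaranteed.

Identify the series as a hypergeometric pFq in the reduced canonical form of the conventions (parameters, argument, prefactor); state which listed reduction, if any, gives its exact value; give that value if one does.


With C = 3/4: the canonical form is 2F1(-1/3, 4/3; 1; 1/2). Verdict: none - at argument 1/2 the multisets {-1/3, 4/3} ; {1} match no listed identity.

Key observation: from the first term 3/4: the running product (C = 3/4, x = 1/2) telescopes to a rising factorial.
Ratio: r(k) = (1/2) * (k-1/3) (k+4/3) / [(k+1) (k+1)] - poly over poly, x = (1/2) from leading terms; C = 3/4 at k = 0.


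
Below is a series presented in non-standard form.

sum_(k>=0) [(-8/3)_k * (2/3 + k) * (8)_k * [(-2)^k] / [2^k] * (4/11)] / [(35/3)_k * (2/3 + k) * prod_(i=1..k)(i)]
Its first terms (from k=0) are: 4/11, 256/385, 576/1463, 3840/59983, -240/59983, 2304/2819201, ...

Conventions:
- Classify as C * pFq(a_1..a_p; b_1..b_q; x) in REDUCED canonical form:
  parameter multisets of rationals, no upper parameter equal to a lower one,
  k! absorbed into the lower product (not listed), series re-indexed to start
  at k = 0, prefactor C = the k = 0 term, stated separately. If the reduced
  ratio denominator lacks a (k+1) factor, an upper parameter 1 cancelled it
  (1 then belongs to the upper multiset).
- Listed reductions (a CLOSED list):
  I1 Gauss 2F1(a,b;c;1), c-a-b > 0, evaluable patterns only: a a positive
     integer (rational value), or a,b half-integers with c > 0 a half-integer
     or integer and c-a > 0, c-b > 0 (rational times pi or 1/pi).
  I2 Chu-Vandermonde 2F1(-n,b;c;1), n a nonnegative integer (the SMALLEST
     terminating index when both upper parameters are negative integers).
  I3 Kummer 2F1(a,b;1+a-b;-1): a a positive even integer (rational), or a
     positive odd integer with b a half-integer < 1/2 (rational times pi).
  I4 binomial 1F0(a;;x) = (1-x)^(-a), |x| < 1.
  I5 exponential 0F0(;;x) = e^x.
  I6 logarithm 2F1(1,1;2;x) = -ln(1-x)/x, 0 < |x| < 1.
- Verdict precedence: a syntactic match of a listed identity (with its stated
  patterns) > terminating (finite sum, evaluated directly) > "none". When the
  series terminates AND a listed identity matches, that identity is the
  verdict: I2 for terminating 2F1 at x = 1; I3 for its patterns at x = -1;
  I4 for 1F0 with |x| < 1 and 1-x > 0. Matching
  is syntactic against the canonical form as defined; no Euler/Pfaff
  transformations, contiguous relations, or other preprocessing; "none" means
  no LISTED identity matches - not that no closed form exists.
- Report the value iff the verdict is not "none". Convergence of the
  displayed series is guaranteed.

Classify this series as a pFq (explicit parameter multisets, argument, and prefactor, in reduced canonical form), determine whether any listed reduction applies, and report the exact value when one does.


Key step: from the first term 4/11: the product of the first k integers (C = 4/11, x = -1) is k!.
Term ratio: r(k) = (-1) * (k-8/3) (k+8) / [(k+35/3) (k+1)] - poly over poly, x = (-1) from leading terms; C = 4/11 at k = 0.

This is 4/11 * 2F1(-8/3, 8; 35/3; -1) in reduced canonical form. Verdict: Kummer (I3) matches (x = -1; c = 35/3 equals 1+a-b for upper {-8/3, 8}: listed pattern). Its exact value is 138736/93555.


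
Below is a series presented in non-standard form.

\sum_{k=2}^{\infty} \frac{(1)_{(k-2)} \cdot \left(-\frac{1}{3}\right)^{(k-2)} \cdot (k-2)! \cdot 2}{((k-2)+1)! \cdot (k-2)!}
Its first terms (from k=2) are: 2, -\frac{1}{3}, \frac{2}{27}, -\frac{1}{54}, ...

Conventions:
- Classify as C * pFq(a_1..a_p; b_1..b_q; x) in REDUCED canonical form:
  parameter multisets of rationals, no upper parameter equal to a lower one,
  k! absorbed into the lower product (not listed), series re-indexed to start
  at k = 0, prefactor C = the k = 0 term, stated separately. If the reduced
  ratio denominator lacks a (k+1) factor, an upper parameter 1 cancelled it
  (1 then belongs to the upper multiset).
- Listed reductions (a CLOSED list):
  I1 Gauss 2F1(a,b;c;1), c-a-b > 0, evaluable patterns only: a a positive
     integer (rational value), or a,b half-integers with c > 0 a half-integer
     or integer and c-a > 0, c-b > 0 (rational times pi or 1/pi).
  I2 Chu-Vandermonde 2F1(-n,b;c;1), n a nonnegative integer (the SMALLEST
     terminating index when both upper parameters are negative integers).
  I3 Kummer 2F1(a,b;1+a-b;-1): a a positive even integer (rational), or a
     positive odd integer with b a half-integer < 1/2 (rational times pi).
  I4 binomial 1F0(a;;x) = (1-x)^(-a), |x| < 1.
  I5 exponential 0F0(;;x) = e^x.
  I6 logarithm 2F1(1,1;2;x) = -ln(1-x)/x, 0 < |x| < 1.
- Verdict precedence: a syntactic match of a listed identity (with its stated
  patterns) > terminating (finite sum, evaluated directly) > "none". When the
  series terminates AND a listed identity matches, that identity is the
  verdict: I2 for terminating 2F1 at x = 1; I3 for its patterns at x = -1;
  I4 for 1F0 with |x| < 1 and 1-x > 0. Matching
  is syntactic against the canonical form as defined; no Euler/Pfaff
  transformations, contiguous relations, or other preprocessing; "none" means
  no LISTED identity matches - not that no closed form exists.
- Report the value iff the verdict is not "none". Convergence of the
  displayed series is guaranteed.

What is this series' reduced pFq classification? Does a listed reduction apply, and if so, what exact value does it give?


Key step: t_0 = 2 here, and the factorial ratio (prefactor 2) (k+a-1)!/(a-1)! is a rising factorial (a)_k.
Step ratio: r(k) = -\frac{1}{3} * (k+1) (k+1) / [(k+2) (k+1)] - poly over poly, x = -\frac{1}{3} from leading terms; C = 2 at k = 0.

x = -\frac{1}{3} here; the reduced form reads 2F1, upper {1, 1}, lower {2}, C = 2. Verdict: the logarithmic series (I6) matches (the logarithm: parameters (1,1;2), x = -\frac{1}{3}). Sum: 6 \cdot \ln\left(\frac{4}{3}\right).


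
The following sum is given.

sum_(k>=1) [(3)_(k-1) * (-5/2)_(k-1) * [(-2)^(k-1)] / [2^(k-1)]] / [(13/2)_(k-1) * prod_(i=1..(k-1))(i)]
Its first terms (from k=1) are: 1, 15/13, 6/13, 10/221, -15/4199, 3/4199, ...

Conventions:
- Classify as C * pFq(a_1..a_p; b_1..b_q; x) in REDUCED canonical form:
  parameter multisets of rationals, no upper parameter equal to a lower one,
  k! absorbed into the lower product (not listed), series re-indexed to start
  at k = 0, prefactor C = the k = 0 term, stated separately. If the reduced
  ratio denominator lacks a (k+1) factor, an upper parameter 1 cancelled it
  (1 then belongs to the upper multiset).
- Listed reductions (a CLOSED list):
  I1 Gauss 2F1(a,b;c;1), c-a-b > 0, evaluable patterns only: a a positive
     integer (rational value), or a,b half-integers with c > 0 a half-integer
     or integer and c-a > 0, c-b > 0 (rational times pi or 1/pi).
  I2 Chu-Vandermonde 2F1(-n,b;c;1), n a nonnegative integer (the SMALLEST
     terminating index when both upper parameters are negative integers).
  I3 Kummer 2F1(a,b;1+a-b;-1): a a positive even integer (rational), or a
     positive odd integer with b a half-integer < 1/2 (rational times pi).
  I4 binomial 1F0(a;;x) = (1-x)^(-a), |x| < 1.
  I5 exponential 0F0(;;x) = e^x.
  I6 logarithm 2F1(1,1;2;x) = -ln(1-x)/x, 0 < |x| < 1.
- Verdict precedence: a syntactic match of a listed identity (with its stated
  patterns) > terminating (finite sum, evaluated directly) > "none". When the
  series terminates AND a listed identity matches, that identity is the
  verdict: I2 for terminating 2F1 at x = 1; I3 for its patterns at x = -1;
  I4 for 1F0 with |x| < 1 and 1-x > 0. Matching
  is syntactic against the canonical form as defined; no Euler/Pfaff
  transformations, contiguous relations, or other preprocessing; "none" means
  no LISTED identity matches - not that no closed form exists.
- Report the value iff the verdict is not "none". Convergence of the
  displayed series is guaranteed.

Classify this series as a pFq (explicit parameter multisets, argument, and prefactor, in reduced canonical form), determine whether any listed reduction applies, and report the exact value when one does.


Structural cue: from the first term 1: the two k-th powers (C = 1, x = -1) combine into one argument.
Adjacent-term ratio: r(k) = (-1) * (k-5/2) (k+3) / [(k+13/2) (k+1)] ; factor over Q: parameters, x = (-1), and C = 1.

Classification (C = 1): 2F1 with upper {-5/2, 3}, lower {13/2}, argument x = -1. Verdict: Kummer's theorem (I3) applies (x = -1; c = 13/2 equals 1+a-b for upper {-5/2, 3}: listed pattern). Value: (3465/4096) * pi.


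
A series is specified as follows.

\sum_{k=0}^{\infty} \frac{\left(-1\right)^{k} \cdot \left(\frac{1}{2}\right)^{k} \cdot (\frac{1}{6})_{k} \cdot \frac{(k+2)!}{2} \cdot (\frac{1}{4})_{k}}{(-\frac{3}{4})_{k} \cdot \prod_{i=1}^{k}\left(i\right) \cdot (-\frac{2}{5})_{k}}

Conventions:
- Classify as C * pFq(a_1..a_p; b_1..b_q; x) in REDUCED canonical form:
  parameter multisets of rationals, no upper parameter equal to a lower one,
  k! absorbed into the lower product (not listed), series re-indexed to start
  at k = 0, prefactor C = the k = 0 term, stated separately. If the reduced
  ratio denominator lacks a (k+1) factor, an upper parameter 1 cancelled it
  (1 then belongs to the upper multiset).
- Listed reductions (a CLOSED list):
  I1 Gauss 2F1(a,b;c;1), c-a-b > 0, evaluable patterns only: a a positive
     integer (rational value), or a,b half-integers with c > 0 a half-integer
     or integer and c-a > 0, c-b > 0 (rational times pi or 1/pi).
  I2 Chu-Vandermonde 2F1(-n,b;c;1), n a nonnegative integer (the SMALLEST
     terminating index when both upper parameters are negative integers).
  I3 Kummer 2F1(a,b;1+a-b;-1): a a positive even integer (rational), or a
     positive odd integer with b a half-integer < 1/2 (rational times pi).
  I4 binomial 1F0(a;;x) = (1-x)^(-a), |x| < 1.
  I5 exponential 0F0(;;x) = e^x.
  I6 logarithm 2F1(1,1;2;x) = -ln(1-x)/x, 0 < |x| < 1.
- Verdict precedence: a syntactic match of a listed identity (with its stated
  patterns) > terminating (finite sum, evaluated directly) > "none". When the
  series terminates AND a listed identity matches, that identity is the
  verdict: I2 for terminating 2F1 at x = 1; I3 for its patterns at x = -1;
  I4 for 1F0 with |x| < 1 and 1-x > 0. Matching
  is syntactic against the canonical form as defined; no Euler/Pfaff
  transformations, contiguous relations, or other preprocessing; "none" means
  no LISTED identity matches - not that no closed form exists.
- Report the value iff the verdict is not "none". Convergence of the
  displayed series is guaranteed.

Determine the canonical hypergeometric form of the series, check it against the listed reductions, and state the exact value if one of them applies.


Canonical form: C = 1 times 3F2 with upper {\frac{1}{6}, \frac{1}{4}, 3}, lower {-\frac{3}{4}, -\frac{2}{5}}, x = -\frac{1}{2}. Verdict: none. No listed pattern accepts 3F2(\frac{1}{6}, \frac{1}{4}, 3; -\frac{3}{4}, -\frac{2}{5}; -\frac{1}{2}).

The tell: with t_0 = 1, the factorial ratio (C = 1) (k+a-1)!/(a-1)! is a rising factorial (a)_k.
Step ratio: r(k) = -\frac{1}{2} * (k+\frac{1}{6}) (k+\frac{1}{4}) (k+3) / [(k-\frac{3}{4}) (k-\frac{2}{5}) (k+1)] - poly over poly, x = -\frac{1}{2} from leading terms; C = 1 at k = 0.


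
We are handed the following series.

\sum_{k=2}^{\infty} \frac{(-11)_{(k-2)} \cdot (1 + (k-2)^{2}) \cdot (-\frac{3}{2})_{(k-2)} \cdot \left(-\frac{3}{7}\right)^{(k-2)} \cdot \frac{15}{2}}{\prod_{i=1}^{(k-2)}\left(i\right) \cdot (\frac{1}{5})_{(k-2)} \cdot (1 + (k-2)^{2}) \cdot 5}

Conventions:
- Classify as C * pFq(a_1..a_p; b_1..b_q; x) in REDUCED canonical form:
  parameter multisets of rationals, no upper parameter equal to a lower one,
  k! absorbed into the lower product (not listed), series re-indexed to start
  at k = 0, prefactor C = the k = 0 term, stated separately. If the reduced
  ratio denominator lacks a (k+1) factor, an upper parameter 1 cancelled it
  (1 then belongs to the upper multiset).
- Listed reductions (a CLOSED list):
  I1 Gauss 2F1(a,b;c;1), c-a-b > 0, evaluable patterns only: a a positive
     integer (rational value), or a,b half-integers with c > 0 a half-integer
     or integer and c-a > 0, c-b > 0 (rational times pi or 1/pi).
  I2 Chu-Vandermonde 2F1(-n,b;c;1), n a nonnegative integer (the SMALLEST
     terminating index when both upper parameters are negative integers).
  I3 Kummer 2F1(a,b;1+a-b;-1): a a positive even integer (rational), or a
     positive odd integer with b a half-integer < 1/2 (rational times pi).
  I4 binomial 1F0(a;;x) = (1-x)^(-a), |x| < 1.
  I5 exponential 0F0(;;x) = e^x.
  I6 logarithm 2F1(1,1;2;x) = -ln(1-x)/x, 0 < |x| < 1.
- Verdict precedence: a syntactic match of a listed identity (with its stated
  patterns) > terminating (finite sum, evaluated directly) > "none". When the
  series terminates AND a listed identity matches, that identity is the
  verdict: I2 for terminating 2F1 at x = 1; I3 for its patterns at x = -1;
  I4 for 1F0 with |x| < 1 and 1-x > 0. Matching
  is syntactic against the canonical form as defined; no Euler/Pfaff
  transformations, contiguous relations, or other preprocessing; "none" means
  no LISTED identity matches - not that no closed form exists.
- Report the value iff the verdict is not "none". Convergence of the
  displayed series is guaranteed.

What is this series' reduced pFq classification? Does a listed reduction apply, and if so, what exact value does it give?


First insight: x = -\frac{3}{7} and the constant factors (C = 3/2) combine into one prefactor.
Adjacent-term ratio: r(k) = -\frac{3}{7} * (k-11) (k-\frac{3}{2}) / [(k+\frac{1}{5}) (k+1)] - poly over poly, x = -\frac{3}{7} from leading terms; C = \frac{3}{2} at k = 0.

With C = \frac{3}{2}: the canonical form is 2F1(-11, -\frac{3}{2}; \frac{1}{5}; -\frac{3}{7}). Verdict: terminating - upper parameter -11 makes this a finite sum (last index 11), evaluated exactly. Value: \frac{28244673057515112776811}{1575887054706934022144}.
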